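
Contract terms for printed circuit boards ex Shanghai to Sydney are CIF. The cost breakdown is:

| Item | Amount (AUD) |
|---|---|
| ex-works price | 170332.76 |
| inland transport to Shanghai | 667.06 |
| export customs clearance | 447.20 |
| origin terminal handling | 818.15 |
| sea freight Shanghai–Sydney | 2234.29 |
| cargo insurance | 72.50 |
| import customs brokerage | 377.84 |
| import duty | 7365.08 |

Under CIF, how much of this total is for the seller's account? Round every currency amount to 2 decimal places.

Seller's account: AUD 174571.96

CIF: the seller pays costs through ocean freight and marine insurance to the destination port.
Seller's account: goods 170332.76 + inland to port 667.06 + export clearance 447.20 + origin terminal 818.15 + freight 2234.29 + insurance 72.50 = 174571.96
Buyer's account: brokerage 377.84 + duty 7365.08 = 7742.92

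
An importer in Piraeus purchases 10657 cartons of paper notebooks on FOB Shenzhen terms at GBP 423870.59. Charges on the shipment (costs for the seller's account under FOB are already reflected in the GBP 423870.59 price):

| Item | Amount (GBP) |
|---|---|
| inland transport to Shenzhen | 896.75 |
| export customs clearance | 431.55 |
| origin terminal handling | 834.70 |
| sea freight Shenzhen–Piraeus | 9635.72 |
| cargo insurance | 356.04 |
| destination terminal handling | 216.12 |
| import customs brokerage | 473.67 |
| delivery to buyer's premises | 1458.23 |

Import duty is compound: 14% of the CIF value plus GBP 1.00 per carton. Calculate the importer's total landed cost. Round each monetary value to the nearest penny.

FOB: the seller bears costs until goods are on board at the origin port; the buyer bears freight, insurance and all costs thereafter.
Already in the invoice (seller's account under FOB): inland to port, export clearance, origin terminal — exclude.
CIF value = FOB price + freight + insurance = 423870.59 + 9635.72 + 356.04 = 433862.35
Ad valorem component: 433862.35 × 14% = 60740.73
Specific component: 10657 × 1.00 = 10657.00
Import duty = 60740.73 + 10657.00 = 71397.73
Buyer bears: freight 9635.72 + insurance 356.04 + destination terminal 216.12 + brokerage 473.67 + delivery 1458.23 + duty 71397.73 = 83537.51
Landed cost = invoice 423870.59 + 83537.51 = 507408.10

Total landed cost: GBP 507408.10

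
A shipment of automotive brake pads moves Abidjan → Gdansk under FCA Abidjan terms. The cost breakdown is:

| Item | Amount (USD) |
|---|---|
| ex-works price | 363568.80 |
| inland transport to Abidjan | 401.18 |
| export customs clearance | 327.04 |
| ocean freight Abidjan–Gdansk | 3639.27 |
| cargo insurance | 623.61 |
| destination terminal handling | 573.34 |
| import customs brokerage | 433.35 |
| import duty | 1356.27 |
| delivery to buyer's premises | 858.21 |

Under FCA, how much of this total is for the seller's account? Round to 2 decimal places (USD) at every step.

FCA: the seller delivers export-cleared goods to the carrier; the buyer bears costs from that point.
Seller's account: goods 363568.80 + inland to port 401.18 + export clearance 327.04 = 364297.02
Buyer's account: freight 3639.27 + insurance 623.61 + destination terminal 573.34 + brokerage 433.35 + duty 1356.27 + delivery 858.21 = 7484.05

Seller's account: USD 364297.02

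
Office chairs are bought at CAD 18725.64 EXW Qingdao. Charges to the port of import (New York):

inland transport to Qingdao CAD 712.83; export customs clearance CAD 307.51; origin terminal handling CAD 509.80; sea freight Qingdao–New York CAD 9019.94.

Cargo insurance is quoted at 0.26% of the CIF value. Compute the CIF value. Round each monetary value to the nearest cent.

CIF value: CAD 29352.04

Let C be the CIF value. C = EXW price + pre-shipment costs + freight + 0.26% × C
C − 0.26% × C = 18725.64 + 712.83 + 307.51 + 509.80 + 9019.94
0.9974 × C = 29275.72
C = 29275.72 / 0.9974 = 29352.04
Insurance premium = 0.26% × 29352.04 = 76.32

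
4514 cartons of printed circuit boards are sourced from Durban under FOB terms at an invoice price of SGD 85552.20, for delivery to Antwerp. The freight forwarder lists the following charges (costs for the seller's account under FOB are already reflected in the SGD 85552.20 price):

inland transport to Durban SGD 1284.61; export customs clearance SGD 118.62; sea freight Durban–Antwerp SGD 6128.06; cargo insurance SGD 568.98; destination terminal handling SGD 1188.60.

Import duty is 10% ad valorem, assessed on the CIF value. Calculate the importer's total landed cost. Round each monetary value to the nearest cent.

Total landed cost: SGD 102662.76

FOB: the seller bears costs until goods are on board at the origin port; the buyer bears freight, insurance and all costs thereafter.
Already in the invoice (seller's account under FOB): inland to port, export clearance — exclude.
CIF value = FOB price + freight + insurance = 85552.20 + 6128.06 + 568.98 = 92249.24
Import duty = 92249.24 × 10% = 9224.92
Buyer bears: freight 6128.06 + insurance 568.98 + destination terminal 1188.60 + duty 9224.92 = 17110.56
Landed cost = invoice 85552.20 + 17110.56 = 102662.76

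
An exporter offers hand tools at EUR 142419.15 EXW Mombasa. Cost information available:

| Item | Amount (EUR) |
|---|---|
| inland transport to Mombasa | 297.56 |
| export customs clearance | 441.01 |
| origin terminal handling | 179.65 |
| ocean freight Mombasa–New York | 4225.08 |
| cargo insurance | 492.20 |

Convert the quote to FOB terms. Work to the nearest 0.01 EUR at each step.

FOB price: EUR 143337.37

Not relevant to the conversion: freight, insurance — on the buyer under both terms; not part of either seller's price.
From EXW to FOB, the seller additionally bears: inland to port, export clearance, origin terminal.
FOB price = 142419.15 + 297.56 + 441.01 + 179.65 = 143337.37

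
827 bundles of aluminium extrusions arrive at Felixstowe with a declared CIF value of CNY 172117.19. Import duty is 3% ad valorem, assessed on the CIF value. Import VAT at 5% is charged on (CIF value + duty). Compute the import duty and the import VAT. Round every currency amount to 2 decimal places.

Import duty: CNY 5163.52; import VAT: CNY 8864.04

Import duty = 172117.19 × 3% = 5163.52
VAT base = CIF + duty = 172117.19 + 5163.52 = 177280.71
Import VAT = 177280.71 × 5% = 8864.04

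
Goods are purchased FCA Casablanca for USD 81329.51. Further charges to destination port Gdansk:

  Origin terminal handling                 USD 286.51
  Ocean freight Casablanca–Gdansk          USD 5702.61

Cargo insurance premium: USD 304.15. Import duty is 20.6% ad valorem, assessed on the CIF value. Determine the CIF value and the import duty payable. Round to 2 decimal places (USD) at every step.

CIF value: USD 87622.78; import duty: USD 18050.29

CIF = FCA price + pre-shipment costs + freight + insurance
CIF = 81329.51 + 286.51 + 5702.61 + 304.15 = 87622.78
Import duty = 87622.78 × 20.6% = 18050.29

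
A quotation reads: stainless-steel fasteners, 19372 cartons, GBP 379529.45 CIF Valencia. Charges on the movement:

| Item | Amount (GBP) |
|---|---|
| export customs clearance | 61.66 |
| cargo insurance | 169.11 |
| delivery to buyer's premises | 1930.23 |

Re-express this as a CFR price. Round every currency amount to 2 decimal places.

Not relevant to the conversion: export clearance — on the seller under both CIF and CFR; already in the CIF price and stays in the CFR price. delivery — on the buyer under both terms; not part of either seller's price.
From CIF to CFR, the seller no longer bears: insurance.
CFR price = 379529.45 − 169.11 = 379360.34

CFR price: GBP 379360.34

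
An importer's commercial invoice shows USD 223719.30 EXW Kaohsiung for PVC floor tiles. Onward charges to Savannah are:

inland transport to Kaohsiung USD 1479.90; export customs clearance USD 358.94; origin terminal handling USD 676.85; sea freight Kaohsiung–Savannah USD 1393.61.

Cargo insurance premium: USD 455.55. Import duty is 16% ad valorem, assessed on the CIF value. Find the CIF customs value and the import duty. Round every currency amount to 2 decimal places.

CIF value: USD 228084.15; import duty: USD 36493.46

CIF = EXW price + pre-shipment costs + freight + insurance
CIF = 223719.30 + 1479.90 + 358.94 + 676.85 + 1393.61 + 455.55 = 228084.15
Import duty = 228084.15 × 16% = 36493.46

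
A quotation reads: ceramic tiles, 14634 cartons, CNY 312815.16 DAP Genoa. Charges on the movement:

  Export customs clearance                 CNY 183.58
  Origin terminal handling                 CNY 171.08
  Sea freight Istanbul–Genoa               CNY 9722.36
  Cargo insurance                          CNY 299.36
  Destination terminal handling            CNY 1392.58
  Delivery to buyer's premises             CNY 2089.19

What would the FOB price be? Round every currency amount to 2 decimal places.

Not relevant to the conversion: origin terminal, export clearance — on the seller under both DAP and FOB; already in the DAP price and stays in the FOB price.
From DAP to FOB, the seller no longer bears: freight, insurance, destination terminal, delivery.
FOB price = 312815.16 − 9722.36 − 299.36 − 1392.58 − 2089.19 = 299311.67

FOB price: CNY 299311.67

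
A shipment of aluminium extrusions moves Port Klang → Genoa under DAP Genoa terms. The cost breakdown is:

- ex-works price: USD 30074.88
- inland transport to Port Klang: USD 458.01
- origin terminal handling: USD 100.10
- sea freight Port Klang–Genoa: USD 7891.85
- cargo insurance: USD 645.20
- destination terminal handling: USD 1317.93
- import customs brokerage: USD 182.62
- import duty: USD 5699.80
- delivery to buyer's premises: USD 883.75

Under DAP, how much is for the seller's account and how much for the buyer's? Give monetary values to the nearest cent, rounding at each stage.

Seller: USD 41371.72; buyer: USD 5882.42

DAP: the seller bears all costs to the named destination except import duty and clearance.
Seller's account: goods 30074.88 + inland to port 458.01 + origin terminal 100.10 + freight 7891.85 + insurance 645.20 + destination terminal 1317.93 + delivery 883.75 = 41371.72
Buyer's account: brokerage 182.62 + duty 5699.80 = 5882.42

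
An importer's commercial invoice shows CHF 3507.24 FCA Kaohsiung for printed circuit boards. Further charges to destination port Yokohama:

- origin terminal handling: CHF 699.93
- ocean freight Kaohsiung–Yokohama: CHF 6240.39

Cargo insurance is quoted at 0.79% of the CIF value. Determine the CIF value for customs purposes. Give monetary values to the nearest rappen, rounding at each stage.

Let C be the CIF value. C = FCA price + pre-shipment costs + freight + 0.79% × C
C − 0.79% × C = 3507.24 + 699.93 + 6240.39
0.9921 × C = 10447.56
C = 10447.56 / 0.9921 = 10530.75
Insurance premium = 0.79% × 10530.75 = 83.19

CIF value: CHF 10530.75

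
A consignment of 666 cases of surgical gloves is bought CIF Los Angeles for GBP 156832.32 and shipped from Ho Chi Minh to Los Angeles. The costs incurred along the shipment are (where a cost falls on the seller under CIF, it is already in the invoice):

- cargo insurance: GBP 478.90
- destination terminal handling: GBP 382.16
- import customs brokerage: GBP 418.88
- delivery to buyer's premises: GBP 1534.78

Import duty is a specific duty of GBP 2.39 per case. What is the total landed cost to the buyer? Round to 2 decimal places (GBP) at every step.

Total landed cost: GBP 160759.88

CIF: the seller pays costs through ocean freight and marine insurance to the destination port.
Already in the invoice (seller's account under CIF): insurance — exclude.
The CIF price already equals the CIF value: 156832.32
Import duty = 666 × 2.39 = 1591.74
Buyer bears: destination terminal 382.16 + brokerage 418.88 + delivery 1534.78 + duty 1591.74 = 3927.56
Landed cost = invoice 156832.32 + 3927.56 = 160759.88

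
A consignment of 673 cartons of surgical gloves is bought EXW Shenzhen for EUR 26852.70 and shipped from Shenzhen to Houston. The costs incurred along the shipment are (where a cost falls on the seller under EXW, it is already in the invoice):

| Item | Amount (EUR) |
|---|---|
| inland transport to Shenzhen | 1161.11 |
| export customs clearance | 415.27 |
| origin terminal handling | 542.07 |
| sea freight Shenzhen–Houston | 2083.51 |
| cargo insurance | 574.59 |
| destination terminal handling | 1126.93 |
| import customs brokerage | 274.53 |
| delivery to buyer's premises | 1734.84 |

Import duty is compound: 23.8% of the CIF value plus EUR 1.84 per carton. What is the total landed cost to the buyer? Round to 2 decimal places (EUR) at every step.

Total landed cost: EUR 43531.63

EXW: the seller makes goods available at their premises; the buyer bears all onward costs.
CIF value = EXW price + inland to port + export clearance + origin terminal + freight + insurance = 26852.70 + 1161.11 + 415.27 + 542.07 + 2083.51 + 574.59 = 31629.25
Ad valorem component: 31629.25 × 23.8% = 7527.76
Specific component: 673 × 1.84 = 1238.32
Import duty = 7527.76 + 1238.32 = 8766.08
Buyer bears: inland to port 1161.11 + export clearance 415.27 + origin terminal 542.07 + freight 2083.51 + insurance 574.59 + destination terminal 1126.93 + brokerage 274.53 + delivery 1734.84 + duty 8766.08 = 16678.93
Landed cost = invoice 26852.70 + 16678.93 = 43531.63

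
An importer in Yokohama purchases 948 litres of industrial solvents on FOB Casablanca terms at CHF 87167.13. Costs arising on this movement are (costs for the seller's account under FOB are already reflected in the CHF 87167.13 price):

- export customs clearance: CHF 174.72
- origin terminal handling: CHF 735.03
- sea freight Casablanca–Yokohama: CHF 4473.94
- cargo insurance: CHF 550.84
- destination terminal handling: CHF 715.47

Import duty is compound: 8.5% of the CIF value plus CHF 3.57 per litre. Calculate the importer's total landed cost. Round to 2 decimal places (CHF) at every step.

Total landed cost: CHF 104128.05

FOB: the seller bears costs until goods are on board at the origin port; the buyer bears freight, insurance and all costs thereafter.
Already in the invoice (seller's account under FOB): export clearance, origin terminal — exclude.
CIF value = FOB price + freight + insurance = 87167.13 + 4473.94 + 550.84 = 92191.91
Ad valorem component: 92191.91 × 8.5% = 7836.31
Specific component: 948 × 3.57 = 3384.36
Import duty = 7836.31 + 3384.36 = 11220.67
Buyer bears: freight 4473.94 + insurance 550.84 + destination terminal 715.47 + duty 11220.67 = 16960.92
Landed cost = invoice 87167.13 + 16960.92 = 104128.05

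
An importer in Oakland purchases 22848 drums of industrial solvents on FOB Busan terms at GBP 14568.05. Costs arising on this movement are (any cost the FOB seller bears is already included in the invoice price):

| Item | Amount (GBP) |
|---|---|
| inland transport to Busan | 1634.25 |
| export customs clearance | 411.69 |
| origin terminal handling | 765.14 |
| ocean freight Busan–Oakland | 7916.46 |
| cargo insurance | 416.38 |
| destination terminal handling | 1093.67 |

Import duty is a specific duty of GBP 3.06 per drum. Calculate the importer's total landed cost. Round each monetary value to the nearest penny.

FOB: the seller bears costs until goods are on board at the origin port; the buyer bears freight, insurance and all costs thereafter.
Already in the invoice (seller's account under FOB): inland to port, export clearance, origin terminal — exclude.
CIF value = FOB price + freight + insurance = 14568.05 + 7916.46 + 416.38 = 22900.89
Import duty = 22848 × 3.06 = 69914.88
Buyer bears: freight 7916.46 + insurance 416.38 + destination terminal 1093.67 + duty 69914.88 = 79341.39
Landed cost = invoice 14568.05 + 79341.39 = 93909.44

Total landed cost: GBP 93909.44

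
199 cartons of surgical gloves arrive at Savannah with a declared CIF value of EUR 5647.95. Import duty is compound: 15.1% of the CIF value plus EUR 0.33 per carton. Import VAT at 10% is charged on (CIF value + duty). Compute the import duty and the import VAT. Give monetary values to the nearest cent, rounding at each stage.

Import duty: EUR 918.51; import VAT: EUR 656.65

Ad valorem component: 5647.95 × 15.1% = 852.84
Specific component: 199 × 0.33 = 65.67
Import duty = 852.84 + 65.67 = 918.51
VAT base = CIF + duty = 5647.95 + 918.51 = 6566.46
Import VAT = 6566.46 × 10% = 656.65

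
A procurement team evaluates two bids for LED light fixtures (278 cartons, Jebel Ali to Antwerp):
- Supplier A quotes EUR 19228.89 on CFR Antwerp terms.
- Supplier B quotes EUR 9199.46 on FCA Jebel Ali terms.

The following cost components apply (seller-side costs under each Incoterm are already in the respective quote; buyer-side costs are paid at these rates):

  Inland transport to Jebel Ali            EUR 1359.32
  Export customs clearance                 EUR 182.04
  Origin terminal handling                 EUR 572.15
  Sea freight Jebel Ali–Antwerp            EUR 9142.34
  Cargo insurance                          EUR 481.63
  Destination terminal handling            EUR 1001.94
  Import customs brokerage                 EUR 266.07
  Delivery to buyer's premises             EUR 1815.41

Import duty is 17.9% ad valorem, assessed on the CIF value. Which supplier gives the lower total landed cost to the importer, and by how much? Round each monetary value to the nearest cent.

Supplier B is cheaper by EUR 371.31

Supplier A (CFR):
CIF value = CFR price + insurance = 19228.89 + 481.63 = 19710.52
Import duty = 19710.52 × 17.9% = 3528.18
Buyer bears (A): 481.63 + 1001.94 + 266.07 + 1815.41 = 3565.05
Landed cost (A) = invoice 19228.89 + 3565.05 + duty 3528.18 = 26322.12
Supplier B (FCA):
CIF value = FCA price + origin terminal + freight + insurance = 9199.46 + 572.15 + 9142.34 + 481.63 = 19395.58
Import duty = 19395.58 × 17.9% = 3471.81
Buyer bears (B): 572.15 + 9142.34 + 481.63 + 1001.94 + 266.07 + 1815.41 = 13279.54
Landed cost (B) = invoice 9199.46 + 13279.54 + duty 3471.81 = 25950.81
Difference = |26322.12 − 25950.81| = 371.31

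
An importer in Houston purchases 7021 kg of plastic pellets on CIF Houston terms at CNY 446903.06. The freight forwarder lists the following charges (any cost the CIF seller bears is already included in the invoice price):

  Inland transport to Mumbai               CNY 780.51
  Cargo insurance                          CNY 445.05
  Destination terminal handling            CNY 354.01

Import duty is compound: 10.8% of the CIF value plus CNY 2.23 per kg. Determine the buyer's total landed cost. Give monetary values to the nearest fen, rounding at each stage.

CIF: the seller pays costs through ocean freight and marine insurance to the destination port.
Already in the invoice (seller's account under CIF): inland to port, insurance — exclude.
The CIF price already equals the CIF value: 446903.06
Ad valorem component: 446903.06 × 10.8% = 48265.53
Specific component: 7021 × 2.23 = 15656.83
Import duty = 48265.53 + 15656.83 = 63922.36
Buyer bears: destination terminal 354.01 + duty 63922.36 = 64276.37
Landed cost = invoice 446903.06 + 64276.37 = 511179.43

Total landed cost: CNY 511179.43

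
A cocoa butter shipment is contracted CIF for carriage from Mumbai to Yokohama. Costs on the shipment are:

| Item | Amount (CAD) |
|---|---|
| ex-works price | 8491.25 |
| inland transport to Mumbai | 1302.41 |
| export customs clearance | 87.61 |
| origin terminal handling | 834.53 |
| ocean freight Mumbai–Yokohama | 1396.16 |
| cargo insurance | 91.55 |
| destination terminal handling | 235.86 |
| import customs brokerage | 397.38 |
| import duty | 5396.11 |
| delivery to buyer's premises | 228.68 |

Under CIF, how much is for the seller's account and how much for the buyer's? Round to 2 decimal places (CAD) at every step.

Seller: CAD 12203.51; buyer: CAD 6258.03

CIF: the seller pays costs through ocean freight and marine insurance to the destination port.
Seller's account: goods 8491.25 + inland to port 1302.41 + export clearance 87.61 + origin terminal 834.53 + freight 1396.16 + insurance 91.55 = 12203.51
Buyer's account: destination terminal 235.86 + brokerage 397.38 + duty 5396.11 + delivery 228.68 = 6258.03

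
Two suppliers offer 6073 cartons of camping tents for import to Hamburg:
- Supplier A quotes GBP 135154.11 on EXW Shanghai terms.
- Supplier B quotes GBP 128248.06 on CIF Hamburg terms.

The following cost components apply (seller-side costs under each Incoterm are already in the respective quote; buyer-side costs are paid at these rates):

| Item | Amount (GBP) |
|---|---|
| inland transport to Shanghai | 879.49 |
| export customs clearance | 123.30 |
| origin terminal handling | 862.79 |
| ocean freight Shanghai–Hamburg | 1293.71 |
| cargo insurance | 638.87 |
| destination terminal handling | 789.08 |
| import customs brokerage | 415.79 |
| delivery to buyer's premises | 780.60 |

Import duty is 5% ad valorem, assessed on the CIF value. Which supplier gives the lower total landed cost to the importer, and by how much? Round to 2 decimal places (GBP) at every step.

Supplier A (EXW):
CIF value = EXW price + inland to port + export clearance + origin terminal + freight + insurance = 135154.11 + 879.49 + 123.30 + 862.79 + 1293.71 + 638.87 = 138952.27
Import duty = 138952.27 × 5% = 6947.61
Buyer bears (A): 879.49 + 123.30 + 862.79 + 1293.71 + 638.87 + 789.08 + 415.79 + 780.60 = 5783.63
Landed cost (A) = invoice 135154.11 + 5783.63 + duty 6947.61 = 147885.35
Supplier B (CIF):
The CIF price already equals the CIF value: 128248.06
Import duty = 128248.06 × 5% = 6412.40
Buyer bears (B): 789.08 + 415.79 + 780.60 = 1985.47
Landed cost (B) = invoice 128248.06 + 1985.47 + duty 6412.40 = 136645.93
Difference = |147885.35 − 136645.93| = 11239.42

Supplier B is cheaper by GBP 11239.42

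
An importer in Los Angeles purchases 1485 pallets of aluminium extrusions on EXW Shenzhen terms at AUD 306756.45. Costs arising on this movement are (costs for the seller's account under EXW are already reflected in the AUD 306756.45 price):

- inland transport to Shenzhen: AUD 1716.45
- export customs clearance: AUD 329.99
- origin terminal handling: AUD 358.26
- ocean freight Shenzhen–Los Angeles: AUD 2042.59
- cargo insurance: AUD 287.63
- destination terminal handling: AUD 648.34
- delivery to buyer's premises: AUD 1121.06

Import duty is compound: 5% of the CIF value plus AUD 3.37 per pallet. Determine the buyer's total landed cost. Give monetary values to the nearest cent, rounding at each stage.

EXW: the seller makes goods available at their premises; the buyer bears all onward costs.
CIF value = EXW price + inland to port + export clearance + origin terminal + freight + insurance = 306756.45 + 1716.45 + 329.99 + 358.26 + 2042.59 + 287.63 = 311491.37
Ad valorem component: 311491.37 × 5% = 15574.57
Specific component: 1485 × 3.37 = 5004.45
Import duty = 15574.57 + 5004.45 = 20579.02
Buyer bears: inland to port 1716.45 + export clearance 329.99 + origin terminal 358.26 + freight 2042.59 + insurance 287.63 + destination terminal 648.34 + delivery 1121.06 + duty 20579.02 = 27083.34
Landed cost = invoice 306756.45 + 27083.34 = 333839.79

Total landed cost: AUD 333839.79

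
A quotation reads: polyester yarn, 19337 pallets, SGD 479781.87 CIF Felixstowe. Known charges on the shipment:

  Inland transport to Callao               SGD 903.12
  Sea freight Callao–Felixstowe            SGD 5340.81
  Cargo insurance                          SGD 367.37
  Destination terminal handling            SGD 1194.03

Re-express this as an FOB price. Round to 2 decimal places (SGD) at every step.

Not relevant to the conversion: inland to port — on the seller under both CIF and FOB; already in the CIF price and stays in the FOB price. destination terminal — on the buyer under both terms; not part of either seller's price.
From CIF to FOB, the seller no longer bears: freight, insurance.
FOB price = 479781.87 − 5340.81 − 367.37 = 474073.69

FOB price: SGD 474073.69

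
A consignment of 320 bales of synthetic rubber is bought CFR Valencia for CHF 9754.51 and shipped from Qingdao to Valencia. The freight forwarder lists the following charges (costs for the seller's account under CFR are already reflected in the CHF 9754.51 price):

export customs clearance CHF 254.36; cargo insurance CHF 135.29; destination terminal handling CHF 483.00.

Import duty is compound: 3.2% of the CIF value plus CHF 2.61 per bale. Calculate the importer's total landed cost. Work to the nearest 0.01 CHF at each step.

Total landed cost: CHF 11524.47

CFR: the seller pays costs through ocean freight to the destination port, but not insurance.
Already in the invoice (seller's account under CFR): export clearance — exclude.
CIF value = CFR price + insurance = 9754.51 + 135.29 = 9889.80
Ad valorem component: 9889.80 × 3.2% = 316.47
Specific component: 320 × 2.61 = 835.20
Import duty = 316.47 + 835.20 = 1151.67
Buyer bears: insurance 135.29 + destination terminal 483.00 + duty 1151.67 = 1769.96
Landed cost = invoice 9754.51 + 1769.96 = 11524.47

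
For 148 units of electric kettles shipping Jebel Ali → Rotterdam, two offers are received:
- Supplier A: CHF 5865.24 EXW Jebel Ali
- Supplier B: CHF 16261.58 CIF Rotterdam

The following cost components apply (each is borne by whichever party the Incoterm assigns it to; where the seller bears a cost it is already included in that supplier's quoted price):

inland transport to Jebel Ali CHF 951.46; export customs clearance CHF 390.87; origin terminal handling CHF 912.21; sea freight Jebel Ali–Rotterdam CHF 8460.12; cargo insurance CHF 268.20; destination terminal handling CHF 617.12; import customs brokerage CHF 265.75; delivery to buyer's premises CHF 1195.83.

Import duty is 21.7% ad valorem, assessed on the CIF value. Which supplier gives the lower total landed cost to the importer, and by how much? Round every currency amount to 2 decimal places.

Supplier B is cheaper by CHF 713.80

Supplier A (EXW):
CIF value = EXW price + inland to port + export clearance + origin terminal + freight + insurance = 5865.24 + 951.46 + 390.87 + 912.21 + 8460.12 + 268.20 = 16848.10
Import duty = 16848.10 × 21.7% = 3656.04
Buyer bears (A): 951.46 + 390.87 + 912.21 + 8460.12 + 268.20 + 617.12 + 265.75 + 1195.83 = 13061.56
Landed cost (A) = invoice 5865.24 + 13061.56 + duty 3656.04 = 22582.84
Supplier B (CIF):
The CIF price already equals the CIF value: 16261.58
Import duty = 16261.58 × 21.7% = 3528.76
Buyer bears (B): 617.12 + 265.75 + 1195.83 = 2078.70
Landed cost (B) = invoice 16261.58 + 2078.70 + duty 3528.76 = 21869.04
Difference = |22582.84 − 21869.04| = 713.80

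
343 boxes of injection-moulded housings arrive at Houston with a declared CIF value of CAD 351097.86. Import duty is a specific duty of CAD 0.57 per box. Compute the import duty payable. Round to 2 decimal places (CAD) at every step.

Import duty: CAD 195.51

Import duty = 343 × 0.57 = 195.51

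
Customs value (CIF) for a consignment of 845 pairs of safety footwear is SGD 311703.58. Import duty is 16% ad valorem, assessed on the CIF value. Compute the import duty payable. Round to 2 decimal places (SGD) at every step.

Import duty = 311703.58 × 16% = 49872.57

Import duty: SGD 49872.57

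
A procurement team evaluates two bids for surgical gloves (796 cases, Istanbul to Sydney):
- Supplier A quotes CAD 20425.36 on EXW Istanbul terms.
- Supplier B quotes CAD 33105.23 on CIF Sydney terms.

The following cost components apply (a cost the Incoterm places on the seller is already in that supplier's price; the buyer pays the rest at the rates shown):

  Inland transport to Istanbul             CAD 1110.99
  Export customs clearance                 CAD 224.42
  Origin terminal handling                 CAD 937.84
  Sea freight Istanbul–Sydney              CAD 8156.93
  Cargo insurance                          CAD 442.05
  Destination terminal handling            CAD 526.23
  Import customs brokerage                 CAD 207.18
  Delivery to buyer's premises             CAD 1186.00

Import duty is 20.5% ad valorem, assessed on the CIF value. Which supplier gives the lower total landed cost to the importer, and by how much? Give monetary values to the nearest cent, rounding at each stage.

Supplier A (EXW):
CIF value = EXW price + inland to port + export clearance + origin terminal + freight + insurance = 20425.36 + 1110.99 + 224.42 + 937.84 + 8156.93 + 442.05 = 31297.59
Import duty = 31297.59 × 20.5% = 6416.01
Buyer bears (A): 1110.99 + 224.42 + 937.84 + 8156.93 + 442.05 + 526.23 + 207.18 + 1186.00 = 12791.64
Landed cost (A) = invoice 20425.36 + 12791.64 + duty 6416.01 = 39633.01
Supplier B (CIF):
The CIF price already equals the CIF value: 33105.23
Import duty = 33105.23 × 20.5% = 6786.57
Buyer bears (B): 526.23 + 207.18 + 1186.00 = 1919.41
Landed cost (B) = invoice 33105.23 + 1919.41 + duty 6786.57 = 41811.21
Difference = |39633.01 − 41811.21| = 2178.20

Supplier A is cheaper by CAD 2178.20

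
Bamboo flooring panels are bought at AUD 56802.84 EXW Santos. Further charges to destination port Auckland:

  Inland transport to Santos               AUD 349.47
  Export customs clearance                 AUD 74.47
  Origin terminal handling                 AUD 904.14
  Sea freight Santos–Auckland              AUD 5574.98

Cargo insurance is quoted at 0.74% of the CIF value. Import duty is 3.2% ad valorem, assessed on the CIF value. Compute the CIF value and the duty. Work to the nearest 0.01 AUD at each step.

CIF value: AUD 64180.84; import duty: AUD 2053.79

Let C be the CIF value. C = EXW price + pre-shipment costs + freight + 0.74% × C
C − 0.74% × C = 56802.84 + 349.47 + 74.47 + 904.14 + 5574.98
0.9926 × C = 63705.90
C = 63705.90 / 0.9926 = 64180.84
Insurance premium = 0.74% × 64180.84 = 474.94
Import duty = 64180.84 × 3.2% = 2053.79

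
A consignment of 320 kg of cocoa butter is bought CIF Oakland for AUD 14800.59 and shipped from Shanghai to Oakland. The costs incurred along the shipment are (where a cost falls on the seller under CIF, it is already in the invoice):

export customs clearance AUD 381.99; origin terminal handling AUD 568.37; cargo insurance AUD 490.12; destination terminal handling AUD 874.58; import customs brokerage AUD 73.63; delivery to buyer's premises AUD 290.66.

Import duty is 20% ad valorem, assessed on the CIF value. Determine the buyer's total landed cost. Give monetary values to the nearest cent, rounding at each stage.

CIF: the seller pays costs through ocean freight and marine insurance to the destination port.
Already in the invoice (seller's account under CIF): export clearance, origin terminal, insurance — exclude.
The CIF price already equals the CIF value: 14800.59
Import duty = 14800.59 × 20% = 2960.12
Buyer bears: destination terminal 874.58 + brokerage 73.63 + delivery 290.66 + duty 2960.12 = 4198.99
Landed cost = invoice 14800.59 + 4198.99 = 18999.58

Total landed cost: AUD 18999.58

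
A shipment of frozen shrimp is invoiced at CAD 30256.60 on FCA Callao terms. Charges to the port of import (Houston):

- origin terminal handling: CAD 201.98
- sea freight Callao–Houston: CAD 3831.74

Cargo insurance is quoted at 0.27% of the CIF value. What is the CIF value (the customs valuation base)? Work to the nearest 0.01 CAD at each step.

CIF value: CAD 34383.15

Let C be the CIF value. C = FCA price + pre-shipment costs + freight + 0.27% × C
C − 0.27% × C = 30256.60 + 201.98 + 3831.74
0.9973 × C = 34290.32
C = 34290.32 / 0.9973 = 34383.15
Insurance premium = 0.27% × 34383.15 = 92.83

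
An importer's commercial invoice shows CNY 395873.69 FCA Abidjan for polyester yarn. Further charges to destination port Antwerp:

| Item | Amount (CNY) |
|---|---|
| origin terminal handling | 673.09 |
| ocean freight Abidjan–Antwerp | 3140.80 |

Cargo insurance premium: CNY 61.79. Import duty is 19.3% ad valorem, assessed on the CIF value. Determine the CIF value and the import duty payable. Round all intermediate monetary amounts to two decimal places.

CIF = FCA price + pre-shipment costs + freight + insurance
CIF = 395873.69 + 673.09 + 3140.80 + 61.79 = 399749.37
Import duty = 399749.37 × 19.3% = 77151.63

CIF value: CNY 399749.37; import duty: CNY 77151.63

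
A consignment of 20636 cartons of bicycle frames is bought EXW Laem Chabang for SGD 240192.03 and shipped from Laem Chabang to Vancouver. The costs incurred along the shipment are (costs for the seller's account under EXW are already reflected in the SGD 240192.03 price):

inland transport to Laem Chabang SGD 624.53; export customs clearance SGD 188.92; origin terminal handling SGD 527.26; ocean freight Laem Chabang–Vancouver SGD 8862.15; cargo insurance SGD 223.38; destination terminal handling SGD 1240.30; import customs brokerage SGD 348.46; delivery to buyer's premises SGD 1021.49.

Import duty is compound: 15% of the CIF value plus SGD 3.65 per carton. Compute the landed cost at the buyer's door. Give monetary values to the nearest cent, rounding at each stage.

Total landed cost: SGD 366142.66

EXW: the seller makes goods available at their premises; the buyer bears all onward costs.
CIF value = EXW price + inland to port + export clearance + origin terminal + freight + insurance = 240192.03 + 624.53 + 188.92 + 527.26 + 8862.15 + 223.38 = 250618.27
Ad valorem component: 250618.27 × 15% = 37592.74
Specific component: 20636 × 3.65 = 75321.40
Import duty = 37592.74 + 75321.40 = 112914.14
Buyer bears: inland to port 624.53 + export clearance 188.92 + origin terminal 527.26 + freight 8862.15 + insurance 223.38 + destination terminal 1240.30 + brokerage 348.46 + delivery 1021.49 + duty 112914.14 = 125950.63
Landed cost = invoice 240192.03 + 125950.63 = 366142.66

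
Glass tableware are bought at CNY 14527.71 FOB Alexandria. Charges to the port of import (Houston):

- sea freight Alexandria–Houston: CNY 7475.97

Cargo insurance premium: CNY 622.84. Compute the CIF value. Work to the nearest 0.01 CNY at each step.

CIF = FOB price + freight + insurance
CIF = 14527.71 + 7475.97 + 622.84 = 22626.52

CIF value: CNY 22626.52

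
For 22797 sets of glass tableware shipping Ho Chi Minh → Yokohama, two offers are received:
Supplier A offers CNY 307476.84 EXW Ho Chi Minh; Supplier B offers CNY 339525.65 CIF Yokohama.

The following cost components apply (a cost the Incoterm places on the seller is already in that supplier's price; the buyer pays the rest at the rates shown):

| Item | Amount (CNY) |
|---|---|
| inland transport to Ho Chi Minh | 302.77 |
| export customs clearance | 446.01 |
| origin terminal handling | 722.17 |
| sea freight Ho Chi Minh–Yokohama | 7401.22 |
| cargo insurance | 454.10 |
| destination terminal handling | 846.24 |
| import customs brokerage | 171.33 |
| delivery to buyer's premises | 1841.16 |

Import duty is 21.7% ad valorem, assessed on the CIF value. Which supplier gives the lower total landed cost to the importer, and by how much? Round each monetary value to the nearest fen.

Supplier A is cheaper by CNY 27653.34

Supplier A (EXW):
CIF value = EXW price + inland to port + export clearance + origin terminal + freight + insurance = 307476.84 + 302.77 + 446.01 + 722.17 + 7401.22 + 454.10 = 316803.11
Import duty = 316803.11 × 21.7% = 68746.27
Buyer bears (A): 302.77 + 446.01 + 722.17 + 7401.22 + 454.10 + 846.24 + 171.33 + 1841.16 = 12185.00
Landed cost (A) = invoice 307476.84 + 12185.00 + duty 68746.27 = 388408.11
Supplier B (CIF):
The CIF price already equals the CIF value: 339525.65
Import duty = 339525.65 × 21.7% = 73677.07
Buyer bears (B): 846.24 + 171.33 + 1841.16 = 2858.73
Landed cost (B) = invoice 339525.65 + 2858.73 + duty 73677.07 = 416061.45
Difference = |388408.11 − 416061.45| = 27653.34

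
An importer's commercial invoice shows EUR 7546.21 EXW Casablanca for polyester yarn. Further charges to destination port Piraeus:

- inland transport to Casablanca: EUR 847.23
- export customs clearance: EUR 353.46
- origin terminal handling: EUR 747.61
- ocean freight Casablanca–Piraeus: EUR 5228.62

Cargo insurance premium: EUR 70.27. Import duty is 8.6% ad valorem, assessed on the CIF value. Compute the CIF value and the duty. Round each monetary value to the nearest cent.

CIF value: EUR 14793.40; import duty: EUR 1272.23

CIF = EXW price + pre-shipment costs + freight + insurance
CIF = 7546.21 + 847.23 + 353.46 + 747.61 + 5228.62 + 70.27 = 14793.40
Import duty = 14793.40 × 8.6% = 1272.23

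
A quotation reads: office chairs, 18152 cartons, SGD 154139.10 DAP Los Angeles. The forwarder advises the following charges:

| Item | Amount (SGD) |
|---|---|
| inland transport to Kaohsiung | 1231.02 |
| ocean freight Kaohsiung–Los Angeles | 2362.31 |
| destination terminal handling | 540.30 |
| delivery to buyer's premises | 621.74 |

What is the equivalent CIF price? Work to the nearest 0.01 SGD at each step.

Not relevant to the conversion: freight, inland to port — on the seller under both DAP and CIF; already in the DAP price and stays in the CIF price.
From DAP to CIF, the seller no longer bears: destination terminal, delivery.
CIF price = 154139.10 − 540.30 − 621.74 = 152977.06

CIF price: SGD 152977.06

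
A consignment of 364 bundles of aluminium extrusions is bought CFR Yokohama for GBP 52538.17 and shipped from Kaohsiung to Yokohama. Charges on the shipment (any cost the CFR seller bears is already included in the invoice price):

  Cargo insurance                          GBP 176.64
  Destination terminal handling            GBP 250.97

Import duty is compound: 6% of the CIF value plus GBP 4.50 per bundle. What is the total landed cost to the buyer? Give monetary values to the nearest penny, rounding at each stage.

Total landed cost: GBP 57766.67

CFR: the seller pays costs through ocean freight to the destination port, but not insurance.
CIF value = CFR price + insurance = 52538.17 + 176.64 = 52714.81
Ad valorem component: 52714.81 × 6% = 3162.89
Specific component: 364 × 4.50 = 1638.00
Import duty = 3162.89 + 1638.00 = 4800.89
Buyer bears: insurance 176.64 + destination terminal 250.97 + duty 4800.89 = 5228.50
Landed cost = invoice 52538.17 + 5228.50 = 57766.67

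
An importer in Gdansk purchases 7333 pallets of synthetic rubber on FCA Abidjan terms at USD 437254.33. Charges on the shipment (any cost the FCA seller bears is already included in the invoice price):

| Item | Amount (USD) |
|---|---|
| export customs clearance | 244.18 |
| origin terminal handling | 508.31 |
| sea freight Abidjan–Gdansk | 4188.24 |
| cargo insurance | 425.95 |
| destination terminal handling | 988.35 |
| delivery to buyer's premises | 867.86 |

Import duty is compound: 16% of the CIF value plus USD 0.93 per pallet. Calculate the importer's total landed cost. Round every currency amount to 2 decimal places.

FCA: the seller delivers export-cleared goods to the carrier; the buyer bears costs from that point.
Already in the invoice (seller's account under FCA): export clearance — exclude.
CIF value = FCA price + origin terminal + freight + insurance = 437254.33 + 508.31 + 4188.24 + 425.95 = 442376.83
Ad valorem component: 442376.83 × 16% = 70780.29
Specific component: 7333 × 0.93 = 6819.69
Import duty = 70780.29 + 6819.69 = 77599.98
Buyer bears: origin terminal 508.31 + freight 4188.24 + insurance 425.95 + destination terminal 988.35 + delivery 867.86 + duty 77599.98 = 84578.69
Landed cost = invoice 437254.33 + 84578.69 = 521833.02

Total landed cost: USD 521833.02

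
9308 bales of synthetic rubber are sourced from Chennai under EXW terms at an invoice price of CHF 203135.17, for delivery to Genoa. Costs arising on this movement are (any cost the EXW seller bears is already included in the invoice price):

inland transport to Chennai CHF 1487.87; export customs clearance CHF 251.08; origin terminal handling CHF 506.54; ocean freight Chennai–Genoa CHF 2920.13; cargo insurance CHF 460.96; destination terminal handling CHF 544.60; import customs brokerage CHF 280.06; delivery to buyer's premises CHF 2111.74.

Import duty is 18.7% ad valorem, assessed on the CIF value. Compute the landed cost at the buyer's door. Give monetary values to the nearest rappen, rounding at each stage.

EXW: the seller makes goods available at their premises; the buyer bears all onward costs.
CIF value = EXW price + inland to port + export clearance + origin terminal + freight + insurance = 203135.17 + 1487.87 + 251.08 + 506.54 + 2920.13 + 460.96 = 208761.75
Import duty = 208761.75 × 18.7% = 39038.45
Buyer bears: inland to port 1487.87 + export clearance 251.08 + origin terminal 506.54 + freight 2920.13 + insurance 460.96 + destination terminal 544.60 + brokerage 280.06 + delivery 2111.74 + duty 39038.45 = 47601.43
Landed cost = invoice 203135.17 + 47601.43 = 250736.60

Total landed cost: CHF 250736.60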